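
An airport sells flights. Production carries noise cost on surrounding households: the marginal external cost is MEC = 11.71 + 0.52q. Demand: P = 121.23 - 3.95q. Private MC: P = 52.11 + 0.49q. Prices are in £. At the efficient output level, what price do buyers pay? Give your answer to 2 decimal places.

Social marginal cost = private MC + MEC = 63.82 + 1.01q.
Set SMC = demand: 63.82 + 1.01q = 121.23 - 3.95q → q* = 11.5746.
Consumer price on the demand curve at q*: 121.23 − 3.95×11.5746 = 75.5103.

P = £75.51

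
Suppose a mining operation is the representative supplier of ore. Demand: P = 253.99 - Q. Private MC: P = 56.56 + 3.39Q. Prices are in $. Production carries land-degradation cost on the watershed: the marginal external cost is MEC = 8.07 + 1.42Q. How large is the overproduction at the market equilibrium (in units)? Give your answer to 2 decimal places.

12.38 units

Market equilibrium (private): 56.56 + 3.39Q = 253.99 - Q → Q_m = 44.9727.
Social marginal cost = private MC + MEC = 64.63 + 4.81Q.
Set SMC = demand: 64.63 + 4.81Q = 253.99 - Q → Q* = 32.5921.
Gap = |44.9727 − 32.5921| = 12.3806.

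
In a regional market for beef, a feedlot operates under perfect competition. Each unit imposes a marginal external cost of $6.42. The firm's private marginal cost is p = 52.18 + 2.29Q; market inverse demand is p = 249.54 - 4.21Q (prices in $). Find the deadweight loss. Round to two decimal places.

DWL = $3.17

Market equilibrium (private): 52.18 + 2.29Q = 249.54 - 4.21Q → Q_m = 30.3631.
Social marginal cost = private MC + MEC = 58.60 + 2.29Q.
Set SMC = demand: 58.60 + 2.29Q = 249.54 - 4.21Q → Q* = 29.3754.
Between Q* and Q_m the wedge SMC − demand runs linearly from 0 to MEC(Q_m), so the loss is a triangle.
DWL = ½ × 0.9877 × 6.4200 = 3.1705.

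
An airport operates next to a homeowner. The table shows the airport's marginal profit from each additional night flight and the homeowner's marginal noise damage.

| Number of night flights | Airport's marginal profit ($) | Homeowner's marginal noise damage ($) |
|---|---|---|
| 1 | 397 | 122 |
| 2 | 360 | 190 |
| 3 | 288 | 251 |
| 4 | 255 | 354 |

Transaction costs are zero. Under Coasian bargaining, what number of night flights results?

3

Bargaining reaches the level where marginal profit last exceeds marginal noise damage.
That holds through level 3 (288 ≥ 251) but not at 4 (255 < 354).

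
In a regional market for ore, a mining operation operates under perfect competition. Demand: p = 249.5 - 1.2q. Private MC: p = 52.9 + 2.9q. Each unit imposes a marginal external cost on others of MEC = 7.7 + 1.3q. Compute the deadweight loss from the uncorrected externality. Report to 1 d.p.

DWL = 454.2

Market equilibrium (private): 52.9 + 2.9q = 249.5 - 1.2q → q_m = 47.9512.
Social marginal cost = private MC + MEC = 60.6 + 4.2q.
Set SMC = demand: 60.6 + 4.2q = 249.5 - 1.2q → q* = 34.9815.
The welfare-loss triangle has base |q_m − q*| and height MEC(q_m) (the vertical gap between SMC and demand is zero at q* and MEC at q_m).
DWL = ½ × 12.9697 × 70.0366 = 454.1768.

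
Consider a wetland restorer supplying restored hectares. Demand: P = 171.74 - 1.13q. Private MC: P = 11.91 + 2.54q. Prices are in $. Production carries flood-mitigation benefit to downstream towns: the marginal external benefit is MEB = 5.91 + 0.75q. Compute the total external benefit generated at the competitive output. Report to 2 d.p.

Market equilibrium (private): 11.91 + 2.54q = 171.74 - 1.13q → q_m = 43.5504.
Total external benefit = ∫₀^{q_m} (5.91 + 0.75q) dq = 5.91×43.5504 + ½×0.75×43.5504² = 968.6219.

$968.62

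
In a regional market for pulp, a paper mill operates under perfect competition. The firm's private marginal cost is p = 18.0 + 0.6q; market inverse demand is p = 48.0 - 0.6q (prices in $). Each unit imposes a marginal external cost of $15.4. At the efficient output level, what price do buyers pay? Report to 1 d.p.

Social marginal cost = private MC + MEC = 33.4 + 0.6q.
Set SMC = demand: 33.4 + 0.6q = 48.0 - 0.6q → q* = 12.1667.
Consumer price on the demand curve at q*: 48.0 − 0.6×12.1667 = 40.7000.

P = $40.7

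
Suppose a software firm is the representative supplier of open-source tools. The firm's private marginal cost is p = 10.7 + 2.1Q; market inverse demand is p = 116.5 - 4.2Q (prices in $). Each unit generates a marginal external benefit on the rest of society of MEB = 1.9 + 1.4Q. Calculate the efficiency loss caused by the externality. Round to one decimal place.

DWL = $65.9

Market equilibrium (private): 10.7 + 2.1Q = 116.5 - 4.2Q → Q_m = 16.7937.
Social marginal cost = private MC − MEB = 8.8 + 0.7Q.
Set SMC = demand: 8.8 + 0.7Q = 116.5 - 4.2Q → Q* = 21.9796.
The welfare-loss triangle has base |Q_m − Q*| and height MEB(Q_m) (the vertical gap between SMC and demand is zero at Q* and MEB at Q_m).
DWL = ½ × 5.1859 × 25.4111 = 65.8897.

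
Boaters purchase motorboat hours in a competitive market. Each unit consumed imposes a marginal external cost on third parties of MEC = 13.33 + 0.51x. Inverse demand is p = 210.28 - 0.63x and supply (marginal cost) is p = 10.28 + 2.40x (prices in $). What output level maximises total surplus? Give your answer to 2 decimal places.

Social marginal benefit = demand − MEC = 196.95 - 1.14x.
Set SMB = MC: 196.95 - 1.14x = 10.28 + 2.40x → x* = 52.7316.

x* = 52.73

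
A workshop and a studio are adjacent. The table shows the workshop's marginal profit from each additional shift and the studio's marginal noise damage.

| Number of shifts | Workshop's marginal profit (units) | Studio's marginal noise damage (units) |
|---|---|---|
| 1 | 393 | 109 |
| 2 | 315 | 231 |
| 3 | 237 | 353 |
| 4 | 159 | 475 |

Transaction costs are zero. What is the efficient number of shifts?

2

Bargaining reaches the level where marginal profit last exceeds marginal noise damage.
That holds through level 2 (315 ≥ 231) but not at 3 (237 < 353).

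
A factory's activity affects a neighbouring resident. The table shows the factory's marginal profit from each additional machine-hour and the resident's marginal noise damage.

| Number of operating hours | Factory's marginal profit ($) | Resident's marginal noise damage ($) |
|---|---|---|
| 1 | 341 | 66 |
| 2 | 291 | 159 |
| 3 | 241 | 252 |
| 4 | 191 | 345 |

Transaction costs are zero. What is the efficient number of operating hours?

2

Bargaining reaches the level where marginal profit last exceeds marginal noise damage.
That holds through level 2 (291 ≥ 159) but not at 3 (241 < 252).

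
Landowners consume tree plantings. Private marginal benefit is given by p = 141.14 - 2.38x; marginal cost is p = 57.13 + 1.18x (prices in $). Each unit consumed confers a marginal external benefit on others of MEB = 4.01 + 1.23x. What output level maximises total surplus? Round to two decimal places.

x* = 37.78

Social marginal benefit = demand + MEB = 145.15 - 1.15x.
Set SMB = MC: 145.15 - 1.15x = 57.13 + 1.18x → x* = 37.7768.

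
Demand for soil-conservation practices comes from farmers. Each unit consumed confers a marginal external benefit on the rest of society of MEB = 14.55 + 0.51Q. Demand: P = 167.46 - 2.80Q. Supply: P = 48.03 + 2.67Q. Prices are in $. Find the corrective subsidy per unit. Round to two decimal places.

Social marginal benefit = demand + MEB = 182.01 - 2.29Q.
Set SMB = MC: 182.01 - 2.29Q = 48.03 + 2.67Q → Q* = 27.0121.
The Pigouvian subsidy equals MEB at Q*: 14.55 + 0.51×27.0121 = 28.3262.

subsidy = $28.33 per unit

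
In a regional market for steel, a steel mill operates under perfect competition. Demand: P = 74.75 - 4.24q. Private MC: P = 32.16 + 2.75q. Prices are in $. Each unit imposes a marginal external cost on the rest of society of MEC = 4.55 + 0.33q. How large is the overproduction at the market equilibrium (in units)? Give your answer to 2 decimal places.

Market equilibrium (private): 32.16 + 2.75q = 74.75 - 4.24q → q_m = 6.0930.
Social marginal cost = private MC + MEC = 36.71 + 3.08q.
Set SMC = demand: 36.71 + 3.08q = 74.75 - 4.24q → q* = 5.1967.
Gap = |6.0930 − 5.1967| = 0.8963.

0.90 units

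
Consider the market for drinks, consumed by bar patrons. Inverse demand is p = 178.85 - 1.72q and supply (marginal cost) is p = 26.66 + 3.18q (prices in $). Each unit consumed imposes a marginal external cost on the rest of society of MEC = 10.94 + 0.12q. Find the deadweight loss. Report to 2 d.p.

DWL = $21.43

Market equilibrium (private): 26.66 + 3.18q = 178.85 - 1.72q → q_m = 31.0592.
Social marginal benefit = demand − MEC = 167.91 - 1.84q.
Set SMB = MC: 167.91 - 1.84q = 26.66 + 3.18q → q* = 28.1375.
Height of the DWL triangle at q_m is MC(q_m) − SMB(q_m) = MEC(q_m) = 14.6671.
DWL = ½ × 2.9217 × 14.6671 = 21.4264.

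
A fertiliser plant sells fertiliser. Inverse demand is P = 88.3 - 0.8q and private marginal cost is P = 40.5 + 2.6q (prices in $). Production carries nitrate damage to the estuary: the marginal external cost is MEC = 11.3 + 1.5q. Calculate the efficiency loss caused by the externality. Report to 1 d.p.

DWL = $107.0

Market equilibrium (private): 40.5 + 2.6q = 88.3 - 0.8q → q_m = 14.0588.
Social marginal cost = private MC + MEC = 51.8 + 4.1q.
Set SMC = demand: 51.8 + 4.1q = 88.3 - 0.8q → q* = 7.4490.
Height of the DWL triangle at q_m is SMC(q_m) − demand(q_m) = MEC(q_m) = 32.3882.
DWL = ½ × 6.6098 × 32.3882 = 107.0398.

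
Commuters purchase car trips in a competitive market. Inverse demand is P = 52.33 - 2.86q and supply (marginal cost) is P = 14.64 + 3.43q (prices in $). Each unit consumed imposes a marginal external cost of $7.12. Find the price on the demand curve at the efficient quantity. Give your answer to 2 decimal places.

Social marginal benefit = demand − MEC = 45.21 - 2.86q.
Set SMB = MC: 45.21 - 2.86q = 14.64 + 3.43q → q* = 4.8601.
Consumer price on the demand curve at q*: 52.33 − 2.86×4.8601 = 38.4301.

P = $38.43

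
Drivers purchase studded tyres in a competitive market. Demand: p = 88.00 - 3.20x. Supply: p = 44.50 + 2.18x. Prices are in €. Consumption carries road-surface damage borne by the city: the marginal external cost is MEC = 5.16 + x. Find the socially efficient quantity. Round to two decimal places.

x* = 6.01

Social marginal benefit = demand − MEC = 82.84 - 4.20x.
Set SMB = MC: 82.84 - 4.20x = 44.50 + 2.18x → x* = 6.0094.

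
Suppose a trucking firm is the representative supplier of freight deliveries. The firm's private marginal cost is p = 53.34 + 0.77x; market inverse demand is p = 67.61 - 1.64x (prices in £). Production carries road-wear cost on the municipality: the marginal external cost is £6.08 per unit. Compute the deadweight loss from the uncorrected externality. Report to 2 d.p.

Market equilibrium (private): 53.34 + 0.77x = 67.61 - 1.64x → x_m = 5.9212.
Social marginal cost = private MC + MEC = 59.42 + 0.77x.
Set SMC = demand: 59.42 + 0.77x = 67.61 - 1.64x → x* = 3.3983.
Height of the DWL triangle at x_m is SMC(x_m) − demand(x_m) = MEC(x_m) = 6.0800.
DWL = ½ × 2.5229 × 6.0800 = 7.6696.

DWL = £7.67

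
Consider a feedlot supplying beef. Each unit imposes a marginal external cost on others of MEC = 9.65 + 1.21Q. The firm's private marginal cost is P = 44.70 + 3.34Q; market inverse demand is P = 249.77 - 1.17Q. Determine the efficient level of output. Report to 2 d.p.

Social marginal cost = private MC + MEC = 54.35 + 4.55Q.
Set SMC = demand: 54.35 + 4.55Q = 249.77 - 1.17Q → Q* = 34.1643.

Q* = 34.16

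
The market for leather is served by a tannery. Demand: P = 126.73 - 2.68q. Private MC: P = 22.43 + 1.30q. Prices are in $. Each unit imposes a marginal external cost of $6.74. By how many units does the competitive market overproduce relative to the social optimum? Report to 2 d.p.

Market equilibrium (private): 22.43 + 1.30q = 126.73 - 2.68q → q_m = 26.2060.
Social marginal cost = private MC + MEC = 29.17 + 1.30q.
Set SMC = demand: 29.17 + 1.30q = 126.73 - 2.68q → q* = 24.5126.
Gap = |26.2060 − 24.5126| = 1.6934.

1.69 units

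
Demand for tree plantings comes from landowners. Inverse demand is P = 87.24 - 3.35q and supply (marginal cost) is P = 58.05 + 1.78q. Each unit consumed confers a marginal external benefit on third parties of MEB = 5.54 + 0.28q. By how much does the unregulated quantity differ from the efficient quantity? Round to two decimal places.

1.47 units

Market equilibrium (private): 58.05 + 1.78q = 87.24 - 3.35q → q_m = 5.6901.
Social marginal benefit = demand + MEB = 92.78 - 3.07q.
Set SMB = MC: 92.78 - 3.07q = 58.05 + 1.78q → q* = 7.1608.
Gap = |5.6901 − 7.1608| = 1.4707.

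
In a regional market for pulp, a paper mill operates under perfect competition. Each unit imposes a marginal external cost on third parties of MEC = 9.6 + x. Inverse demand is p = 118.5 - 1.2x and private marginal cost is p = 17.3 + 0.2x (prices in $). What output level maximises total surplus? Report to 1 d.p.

Social marginal cost = private MC + MEC = 26.9 + 1.2x.
Set SMC = demand: 26.9 + 1.2x = 118.5 - 1.2x → x* = 38.1667.

x* = 38.2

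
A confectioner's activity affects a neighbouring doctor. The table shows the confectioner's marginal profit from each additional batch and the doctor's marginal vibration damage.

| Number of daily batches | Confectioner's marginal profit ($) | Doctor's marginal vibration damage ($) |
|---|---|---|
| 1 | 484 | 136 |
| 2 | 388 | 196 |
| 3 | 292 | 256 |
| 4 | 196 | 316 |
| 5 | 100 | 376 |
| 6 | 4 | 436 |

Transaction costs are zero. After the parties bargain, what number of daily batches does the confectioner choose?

Bargaining reaches the level where marginal profit last exceeds marginal vibration damage.
That holds through level 3 (292 ≥ 256) but not at 4 (196 < 316).

3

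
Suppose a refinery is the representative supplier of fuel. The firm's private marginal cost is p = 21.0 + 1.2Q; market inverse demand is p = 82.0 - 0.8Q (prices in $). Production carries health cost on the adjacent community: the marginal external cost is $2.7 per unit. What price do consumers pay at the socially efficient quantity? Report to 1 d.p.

Social marginal cost = private MC + MEC = 23.7 + 1.2Q.
Set SMC = demand: 23.7 + 1.2Q = 82.0 - 0.8Q → Q* = 29.1500.
Consumer price on the demand curve at Q*: 82.0 − 0.8×29.1500 = 58.6800.

P = $58.7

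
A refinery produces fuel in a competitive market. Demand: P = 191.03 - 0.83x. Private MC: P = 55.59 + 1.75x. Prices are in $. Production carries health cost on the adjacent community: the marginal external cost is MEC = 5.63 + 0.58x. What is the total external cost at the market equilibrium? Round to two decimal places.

Market equilibrium (private): 55.59 + 1.75x = 191.03 - 0.83x → x_m = 52.4961.
Total external cost = ∫₀^{x_m} (5.63 + 0.58x) dx = 5.63×52.4961 + ½×0.58×52.4961² = 1094.7468.

$1094.75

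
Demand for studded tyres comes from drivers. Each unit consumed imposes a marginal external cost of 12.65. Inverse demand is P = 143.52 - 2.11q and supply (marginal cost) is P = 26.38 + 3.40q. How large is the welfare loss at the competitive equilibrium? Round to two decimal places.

Market equilibrium (private): 26.38 + 3.40q = 143.52 - 2.11q → q_m = 21.2595.
Social marginal benefit = demand − MEC = 130.87 - 2.11q.
Set SMB = MC: 130.87 - 2.11q = 26.38 + 3.40q → q* = 18.9637.
The welfare-loss triangle has base |q_m − q*| and height MEC(q_m) (the vertical gap between SMB and MC is zero at q* and MEC at q_m).
DWL = ½ × 2.2958 × 12.6500 = 14.5209.

DWL = 14.52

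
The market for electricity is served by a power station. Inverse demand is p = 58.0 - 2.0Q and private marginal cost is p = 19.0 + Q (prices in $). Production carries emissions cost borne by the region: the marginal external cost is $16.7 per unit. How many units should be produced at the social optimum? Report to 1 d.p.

Q* = 7.4

Social marginal cost = private MC + MEC = 35.7 + Q.
Set SMC = demand: 35.7 + Q = 58.0 - 2.0Q → Q* = 7.4333.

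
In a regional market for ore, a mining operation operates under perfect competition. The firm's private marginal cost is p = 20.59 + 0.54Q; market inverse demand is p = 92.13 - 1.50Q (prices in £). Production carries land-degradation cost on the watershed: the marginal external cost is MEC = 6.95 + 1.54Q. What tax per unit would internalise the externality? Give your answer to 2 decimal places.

Social marginal cost = private MC + MEC = 27.54 + 2.08Q.
Set SMC = demand: 27.54 + 2.08Q = 92.13 - 1.50Q → Q* = 18.0419.
The Pigouvian tax equals MEC at Q*: 6.95 + 1.54×18.0419 = 34.7345.

tax = £34.73 per unit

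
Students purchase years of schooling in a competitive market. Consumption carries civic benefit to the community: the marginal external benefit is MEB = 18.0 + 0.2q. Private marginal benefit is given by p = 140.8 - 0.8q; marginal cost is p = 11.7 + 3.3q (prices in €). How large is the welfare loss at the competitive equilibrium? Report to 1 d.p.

Market equilibrium (private): 11.7 + 3.3q = 140.8 - 0.8q → q_m = 31.4878.
Social marginal benefit = demand + MEB = 158.8 - 0.6q.
Set SMB = MC: 158.8 - 0.6q = 11.7 + 3.3q → q* = 37.7179.
Height of the DWL triangle at q_m is SMB(q_m) − MC(q_m) = MEB(q_m) = 24.2976.
DWL = ½ × 6.2301 × 24.2976 = 75.6882.

DWL = €75.7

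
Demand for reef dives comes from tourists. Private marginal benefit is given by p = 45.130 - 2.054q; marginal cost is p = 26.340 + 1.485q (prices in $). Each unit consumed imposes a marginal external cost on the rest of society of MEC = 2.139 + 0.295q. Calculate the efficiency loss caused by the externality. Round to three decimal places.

DWL = $1.790

Market equilibrium (private): 26.340 + 1.485q = 45.130 - 2.054q → q_m = 5.3094.
Social marginal benefit = demand − MEC = 42.991 - 2.349q.
Set SMB = MC: 42.991 - 2.349q = 26.340 + 1.485q → q* = 4.3430.
Between q* and q_m the wedge MC − SMB runs linearly from 0 to MEC(q_m), so the loss is a triangle.
DWL = ½ × 0.9664 × 3.7053 = 1.7904.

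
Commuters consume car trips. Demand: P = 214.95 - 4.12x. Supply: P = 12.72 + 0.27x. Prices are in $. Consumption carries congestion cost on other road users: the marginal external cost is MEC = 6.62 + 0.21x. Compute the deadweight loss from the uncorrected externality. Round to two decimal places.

Market equilibrium (private): 12.72 + 0.27x = 214.95 - 4.12x → x_m = 46.0661.
Social marginal benefit = demand − MEC = 208.33 - 4.33x.
Set SMB = MC: 208.33 - 4.33x = 12.72 + 0.27x → x* = 42.5239.
Height of the DWL triangle at x_m is MC(x_m) − SMB(x_m) = MEC(x_m) = 16.2939.
DWL = ½ × 3.5422 × 16.2939 = 28.8581.

DWL = $28.86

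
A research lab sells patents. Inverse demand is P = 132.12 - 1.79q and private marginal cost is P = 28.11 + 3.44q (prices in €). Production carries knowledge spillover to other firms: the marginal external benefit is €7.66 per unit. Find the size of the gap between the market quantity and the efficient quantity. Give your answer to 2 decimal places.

1.46 units

Market equilibrium (private): 28.11 + 3.44q = 132.12 - 1.79q → q_m = 19.8872.
Social marginal cost = private MC − MEB = 20.45 + 3.44q.
Set SMC = demand: 20.45 + 3.44q = 132.12 - 1.79q → q* = 21.3518.
Gap = |19.8872 − 21.3518| = 1.4646.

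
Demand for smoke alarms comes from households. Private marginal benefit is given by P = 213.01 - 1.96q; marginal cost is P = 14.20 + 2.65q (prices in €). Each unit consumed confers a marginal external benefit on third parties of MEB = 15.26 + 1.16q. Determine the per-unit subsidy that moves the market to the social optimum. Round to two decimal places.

subsidy = €87.24 per unit

Social marginal benefit = demand + MEB = 228.27 - 0.80q.
Set SMB = MC: 228.27 - 0.80q = 14.20 + 2.65q → q* = 62.0493.
The Pigouvian subsidy equals MEB at q*: 15.26 + 1.16×62.0493 = 87.2372.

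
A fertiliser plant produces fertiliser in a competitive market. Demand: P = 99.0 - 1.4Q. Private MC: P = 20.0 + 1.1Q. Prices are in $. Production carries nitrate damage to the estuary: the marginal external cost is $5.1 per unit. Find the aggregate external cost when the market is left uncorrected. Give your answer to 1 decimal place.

$161.2

Market equilibrium (private): 20.0 + 1.1Q = 99.0 - 1.4Q → Q_m = 31.6000.
Total external cost = MEC × Q_m = 5.1 × 31.6000 = 161.1600.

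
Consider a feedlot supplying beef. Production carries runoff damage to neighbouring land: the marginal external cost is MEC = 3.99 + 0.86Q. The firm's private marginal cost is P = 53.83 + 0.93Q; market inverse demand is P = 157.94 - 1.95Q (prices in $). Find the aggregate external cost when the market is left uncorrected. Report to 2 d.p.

$706.15

Market equilibrium (private): 53.83 + 0.93Q = 157.94 - 1.95Q → Q_m = 36.1493.
Total external cost = ∫₀^{Q_m} (3.99 + 0.86Q) dQ = 3.99×36.1493 + ½×0.86×36.1493² = 706.1476.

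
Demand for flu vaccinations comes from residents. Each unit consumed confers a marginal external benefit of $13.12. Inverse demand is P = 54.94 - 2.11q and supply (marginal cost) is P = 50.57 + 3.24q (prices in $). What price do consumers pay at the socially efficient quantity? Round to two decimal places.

Social marginal benefit = demand + MEB = 68.06 - 2.11q.
Set SMB = MC: 68.06 - 2.11q = 50.57 + 3.24q → q* = 3.2692.
Consumer price on the demand curve at q*: 54.94 − 2.11×3.2692 = 48.0420.

P = $48.04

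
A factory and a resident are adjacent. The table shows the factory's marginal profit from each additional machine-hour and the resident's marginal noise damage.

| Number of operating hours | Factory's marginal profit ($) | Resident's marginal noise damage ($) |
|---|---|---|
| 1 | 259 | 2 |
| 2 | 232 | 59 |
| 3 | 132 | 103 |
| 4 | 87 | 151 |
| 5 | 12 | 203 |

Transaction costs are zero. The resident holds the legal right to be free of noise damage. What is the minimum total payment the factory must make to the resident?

Efficient level: marginal profit ≥ marginal noise damage through level 3, so k* = 3.
With the resident holding the right, the factory must at least compensate total damage at k*: 2 + 59 + 103 = 164.

$164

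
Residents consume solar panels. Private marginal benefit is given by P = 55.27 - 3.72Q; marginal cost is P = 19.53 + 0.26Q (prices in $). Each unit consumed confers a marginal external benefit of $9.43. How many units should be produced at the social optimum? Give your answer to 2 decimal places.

Social marginal benefit = demand + MEB = 64.70 - 3.72Q.
Set SMB = MC: 64.70 - 3.72Q = 19.53 + 0.26Q → Q* = 11.3492.

Q* = 11.35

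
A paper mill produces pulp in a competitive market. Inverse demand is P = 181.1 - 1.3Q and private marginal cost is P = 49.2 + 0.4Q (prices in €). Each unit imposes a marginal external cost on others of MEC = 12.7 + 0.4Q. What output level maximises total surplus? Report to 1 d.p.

Q* = 56.8

Social marginal cost = private MC + MEC = 61.9 + 0.8Q.
Set SMC = demand: 61.9 + 0.8Q = 181.1 - 1.3Q → Q* = 56.7619.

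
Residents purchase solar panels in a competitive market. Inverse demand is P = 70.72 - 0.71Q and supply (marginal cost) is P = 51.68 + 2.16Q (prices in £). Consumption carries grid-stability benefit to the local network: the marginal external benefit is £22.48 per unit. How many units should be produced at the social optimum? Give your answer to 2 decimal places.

Q* = 14.47

Social marginal benefit = demand + MEB = 93.20 - 0.71Q.
Set SMB = MC: 93.20 - 0.71Q = 51.68 + 2.16Q → Q* = 14.4669.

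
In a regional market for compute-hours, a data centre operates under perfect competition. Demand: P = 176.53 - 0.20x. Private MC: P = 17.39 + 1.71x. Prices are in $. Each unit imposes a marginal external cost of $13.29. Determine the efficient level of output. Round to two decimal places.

x* = 76.36

Social marginal cost = private MC + MEC = 30.68 + 1.71x.
Set SMC = demand: 30.68 + 1.71x = 176.53 - 0.20x → x* = 76.3613.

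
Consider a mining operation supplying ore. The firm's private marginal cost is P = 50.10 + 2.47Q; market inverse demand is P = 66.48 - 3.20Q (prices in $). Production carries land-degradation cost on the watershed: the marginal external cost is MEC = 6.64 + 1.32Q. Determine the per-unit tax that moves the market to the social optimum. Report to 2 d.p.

Social marginal cost = private MC + MEC = 56.74 + 3.79Q.
Set SMC = demand: 56.74 + 3.79Q = 66.48 - 3.20Q → Q* = 1.3934.
The Pigouvian tax equals MEC at Q*: 6.64 + 1.32×1.3934 = 8.4793.

tax = $8.48 per unit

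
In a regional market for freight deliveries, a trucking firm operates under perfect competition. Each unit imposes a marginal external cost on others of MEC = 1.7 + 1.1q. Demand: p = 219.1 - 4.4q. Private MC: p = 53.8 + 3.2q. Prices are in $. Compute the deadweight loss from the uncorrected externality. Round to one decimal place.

Market equilibrium (private): 53.8 + 3.2q = 219.1 - 4.4q → q_m = 21.7500.
Social marginal cost = private MC + MEC = 55.5 + 4.3q.
Set SMC = demand: 55.5 + 4.3q = 219.1 - 4.4q → q* = 18.8046.
Height of the DWL triangle at q_m is SMC(q_m) − demand(q_m) = MEC(q_m) = 25.6250.
DWL = ½ × 2.9454 × 25.6250 = 37.7379.

DWL = $37.7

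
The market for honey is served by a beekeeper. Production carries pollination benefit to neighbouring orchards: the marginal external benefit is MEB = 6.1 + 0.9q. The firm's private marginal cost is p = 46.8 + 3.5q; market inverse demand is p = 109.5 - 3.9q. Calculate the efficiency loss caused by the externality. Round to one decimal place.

Market equilibrium (private): 46.8 + 3.5q = 109.5 - 3.9q → q_m = 8.4730.
Social marginal cost = private MC − MEB = 40.7 + 2.6q.
Set SMC = demand: 40.7 + 2.6q = 109.5 - 3.9q → q* = 10.5846.
The welfare-loss triangle has base |q_m − q*| and height MEB(q_m) (the vertical gap between SMC and demand is zero at q* and MEB at q_m).
DWL = ½ × 2.1116 × 13.7257 = 14.4916.

DWL = 14.5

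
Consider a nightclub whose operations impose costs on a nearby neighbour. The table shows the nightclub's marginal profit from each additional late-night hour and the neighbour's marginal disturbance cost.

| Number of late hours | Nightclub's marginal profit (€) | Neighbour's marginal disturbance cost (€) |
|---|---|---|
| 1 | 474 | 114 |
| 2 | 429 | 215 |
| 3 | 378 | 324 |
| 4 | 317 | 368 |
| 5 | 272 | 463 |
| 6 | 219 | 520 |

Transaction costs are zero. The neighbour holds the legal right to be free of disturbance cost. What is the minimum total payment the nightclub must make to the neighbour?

Efficient level: marginal profit ≥ marginal disturbance cost through level 3, so k* = 3.
With the neighbour holding the right, the nightclub must at least compensate total damage at k*: 114 + 215 + 324 = 653.

€653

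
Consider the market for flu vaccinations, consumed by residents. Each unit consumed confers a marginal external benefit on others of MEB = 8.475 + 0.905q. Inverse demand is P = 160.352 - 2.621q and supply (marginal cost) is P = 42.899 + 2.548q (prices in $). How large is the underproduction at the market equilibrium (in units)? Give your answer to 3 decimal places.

Market equilibrium (private): 42.899 + 2.548q = 160.352 - 2.621q → q_m = 22.7226.
Social marginal benefit = demand + MEB = 168.827 - 1.716q.
Set SMB = MC: 168.827 - 1.716q = 42.899 + 2.548q → q* = 29.5328.
Gap = |22.7226 − 29.5328| = 6.8102.

6.810 units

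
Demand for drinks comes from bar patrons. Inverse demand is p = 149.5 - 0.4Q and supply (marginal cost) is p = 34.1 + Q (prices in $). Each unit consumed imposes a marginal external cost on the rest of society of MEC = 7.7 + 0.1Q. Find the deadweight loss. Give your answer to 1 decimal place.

Market equilibrium (private): 34.1 + Q = 149.5 - 0.4Q → Q_m = 82.4286.
Social marginal benefit = demand − MEC = 141.8 - 0.5Q.
Set SMB = MC: 141.8 - 0.5Q = 34.1 + Q → Q* = 71.8000.
Height of the DWL triangle at Q_m is MC(Q_m) − SMB(Q_m) = MEC(Q_m) = 15.9429.
DWL = ½ × 10.6286 × 15.9429 = 84.7254.

DWL = $84.7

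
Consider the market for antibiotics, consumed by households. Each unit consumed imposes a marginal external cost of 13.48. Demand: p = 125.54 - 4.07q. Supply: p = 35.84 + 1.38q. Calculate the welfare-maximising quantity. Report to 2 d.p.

q* = 13.99

Social marginal benefit = demand − MEC = 112.06 - 4.07q.
Set SMB = MC: 112.06 - 4.07q = 35.84 + 1.38q → q* = 13.9853.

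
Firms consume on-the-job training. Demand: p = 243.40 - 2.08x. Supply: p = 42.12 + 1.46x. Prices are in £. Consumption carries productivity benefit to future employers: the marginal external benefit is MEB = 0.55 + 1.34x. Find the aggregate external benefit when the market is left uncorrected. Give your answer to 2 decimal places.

Market equilibrium (private): 42.12 + 1.46x = 243.40 - 2.08x → x_m = 56.8588.
Total external benefit = ∫₀^{x_m} (0.55 + 1.34x) dx = 0.55×56.8588 + ½×1.34×56.8588² = 2197.3308.

£2197.33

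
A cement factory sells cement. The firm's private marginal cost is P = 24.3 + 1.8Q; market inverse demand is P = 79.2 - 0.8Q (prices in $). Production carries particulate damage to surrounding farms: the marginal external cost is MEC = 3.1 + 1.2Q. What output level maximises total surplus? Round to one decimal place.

Social marginal cost = private MC + MEC = 27.4 + 3.0Q.
Set SMC = demand: 27.4 + 3.0Q = 79.2 - 0.8Q → Q* = 13.6316.

Q* = 13.6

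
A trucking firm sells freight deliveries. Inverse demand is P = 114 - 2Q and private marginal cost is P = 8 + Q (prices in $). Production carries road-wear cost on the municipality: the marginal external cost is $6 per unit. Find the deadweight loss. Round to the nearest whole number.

DWL = $6

Market equilibrium (private): 8 + Q = 114 - 2Q → Q_m = 35.3333.
Social marginal cost = private MC + MEC = 14 + Q.
Set SMC = demand: 14 + Q = 114 - 2Q → Q* = 33.3333.
Height of the DWL triangle at Q_m is SMC(Q_m) − demand(Q_m) = MEC(Q_m) = 6.0000.
DWL = ½ × 2.0000 × 6.0000 = 6.0000.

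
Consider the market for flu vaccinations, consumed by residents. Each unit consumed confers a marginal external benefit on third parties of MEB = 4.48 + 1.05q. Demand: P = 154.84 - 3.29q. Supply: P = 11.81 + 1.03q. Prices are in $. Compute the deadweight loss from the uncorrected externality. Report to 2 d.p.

Market equilibrium (private): 11.81 + 1.03q = 154.84 - 3.29q → q_m = 33.1088.
Social marginal benefit = demand + MEB = 159.32 - 2.24q.
Set SMB = MC: 159.32 - 2.24q = 11.81 + 1.03q → q* = 45.1101.
The loss is the area between SMB and MC from q* to q_m; with linear curves that's a triangle of height MEB(q_m).
DWL = ½ × 12.0013 × 39.2442 = 235.4907.

DWL = $235.49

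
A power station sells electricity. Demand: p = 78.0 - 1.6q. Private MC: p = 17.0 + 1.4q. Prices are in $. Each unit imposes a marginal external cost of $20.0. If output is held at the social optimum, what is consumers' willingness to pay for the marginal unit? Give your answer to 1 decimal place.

P = $56.1

Social marginal cost = private MC + MEC = 37.0 + 1.4q.
Set SMC = demand: 37.0 + 1.4q = 78.0 - 1.6q → q* = 13.6667.
Consumer price on the demand curve at q*: 78.0 − 1.6×13.6667 = 56.1333.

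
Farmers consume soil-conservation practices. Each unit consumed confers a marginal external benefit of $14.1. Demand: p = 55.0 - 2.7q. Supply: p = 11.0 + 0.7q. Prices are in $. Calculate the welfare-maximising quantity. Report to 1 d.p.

q* = 17.1

Social marginal benefit = demand + MEB = 69.1 - 2.7q.
Set SMB = MC: 69.1 - 2.7q = 11.0 + 0.7q → q* = 17.0882.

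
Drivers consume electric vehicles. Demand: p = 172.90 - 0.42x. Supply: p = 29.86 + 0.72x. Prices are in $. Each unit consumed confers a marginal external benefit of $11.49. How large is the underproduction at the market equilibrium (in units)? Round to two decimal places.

10.08 units

Market equilibrium (private): 29.86 + 0.72x = 172.90 - 0.42x → x_m = 125.4737.
Social marginal benefit = demand + MEB = 184.39 - 0.42x.
Set SMB = MC: 184.39 - 0.42x = 29.86 + 0.72x → x* = 135.5526.
Gap = |125.4737 − 135.5526| = 10.0789.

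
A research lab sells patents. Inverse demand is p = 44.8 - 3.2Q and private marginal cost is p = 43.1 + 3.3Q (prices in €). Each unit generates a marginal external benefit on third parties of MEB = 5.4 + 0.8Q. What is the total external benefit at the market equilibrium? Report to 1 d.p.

Market equilibrium (private): 43.1 + 3.3Q = 44.8 - 3.2Q → Q_m = 0.2615.
Total external benefit = ∫₀^{Q_m} (5.4 + 0.8Q) dQ = 5.4×0.2615 + ½×0.8×0.2615² = 1.4395.

€1.4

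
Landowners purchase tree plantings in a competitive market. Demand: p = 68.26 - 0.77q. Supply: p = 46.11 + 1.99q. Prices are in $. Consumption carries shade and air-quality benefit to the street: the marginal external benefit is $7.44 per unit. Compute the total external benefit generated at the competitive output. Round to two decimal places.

Market equilibrium (private): 46.11 + 1.99q = 68.26 - 0.77q → q_m = 8.0254.
Total external benefit = MEB × q_m = 7.44 × 8.0254 = 59.7090.

$59.71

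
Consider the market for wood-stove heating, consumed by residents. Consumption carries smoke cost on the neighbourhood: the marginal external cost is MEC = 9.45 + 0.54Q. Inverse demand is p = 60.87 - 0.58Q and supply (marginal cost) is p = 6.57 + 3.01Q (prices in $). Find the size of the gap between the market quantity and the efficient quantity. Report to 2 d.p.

Market equilibrium (private): 6.57 + 3.01Q = 60.87 - 0.58Q → Q_m = 15.1253.
Social marginal benefit = demand − MEC = 51.42 - 1.12Q.
Set SMB = MC: 51.42 - 1.12Q = 6.57 + 3.01Q → Q* = 10.8596.
Gap = |15.1253 − 10.8596| = 4.2657.

4.27 units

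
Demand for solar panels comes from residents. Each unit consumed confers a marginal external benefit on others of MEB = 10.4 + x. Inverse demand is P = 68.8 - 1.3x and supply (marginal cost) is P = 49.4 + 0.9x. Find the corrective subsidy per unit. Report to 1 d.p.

Social marginal benefit = demand + MEB = 79.2 - 0.3x.
Set SMB = MC: 79.2 - 0.3x = 49.4 + 0.9x → x* = 24.8333.
The Pigouvian subsidy equals MEB at x*: 10.4 + 1.0×24.8333 = 35.2333.

subsidy = 35.2 per unit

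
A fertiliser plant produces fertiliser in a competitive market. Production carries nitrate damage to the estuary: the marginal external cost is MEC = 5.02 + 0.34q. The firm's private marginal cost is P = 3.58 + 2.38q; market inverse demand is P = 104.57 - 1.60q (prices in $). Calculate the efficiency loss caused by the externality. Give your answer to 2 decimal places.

DWL = $21.56

Market equilibrium (private): 3.58 + 2.38q = 104.57 - 1.60q → q_m = 25.3744.
Social marginal cost = private MC + MEC = 8.60 + 2.72q.
Set SMC = demand: 8.60 + 2.72q = 104.57 - 1.60q → q* = 22.2153.
Height of the DWL triangle at q_m is SMC(q_m) − demand(q_m) = MEC(q_m) = 13.6473.
DWL = ½ × 3.1591 × 13.6473 = 21.5566.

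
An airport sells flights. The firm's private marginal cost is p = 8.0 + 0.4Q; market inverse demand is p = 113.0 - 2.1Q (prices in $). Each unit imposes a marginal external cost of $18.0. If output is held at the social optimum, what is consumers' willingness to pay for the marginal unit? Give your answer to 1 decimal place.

P = $39.9

Social marginal cost = private MC + MEC = 26.0 + 0.4Q.
Set SMC = demand: 26.0 + 0.4Q = 113.0 - 2.1Q → Q* = 34.8000.
Consumer price on the demand curve at Q*: 113.0 − 2.1×34.8000 = 39.9200.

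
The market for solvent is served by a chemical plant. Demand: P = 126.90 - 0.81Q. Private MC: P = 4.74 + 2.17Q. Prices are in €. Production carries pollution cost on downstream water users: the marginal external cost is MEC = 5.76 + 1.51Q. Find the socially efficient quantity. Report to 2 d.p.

Social marginal cost = private MC + MEC = 10.50 + 3.68Q.
Set SMC = demand: 10.50 + 3.68Q = 126.90 - 0.81Q → Q* = 25.9243.

Q* = 25.92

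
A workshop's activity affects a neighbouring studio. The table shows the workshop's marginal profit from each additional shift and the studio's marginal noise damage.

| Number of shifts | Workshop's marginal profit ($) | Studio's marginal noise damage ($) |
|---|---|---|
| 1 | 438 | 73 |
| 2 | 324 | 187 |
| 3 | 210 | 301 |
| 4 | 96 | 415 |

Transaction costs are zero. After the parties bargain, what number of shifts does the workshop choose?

Bargaining reaches the level where marginal profit last exceeds marginal noise damage.
That holds through level 2 (324 ≥ 187) but not at 3 (210 < 301).

2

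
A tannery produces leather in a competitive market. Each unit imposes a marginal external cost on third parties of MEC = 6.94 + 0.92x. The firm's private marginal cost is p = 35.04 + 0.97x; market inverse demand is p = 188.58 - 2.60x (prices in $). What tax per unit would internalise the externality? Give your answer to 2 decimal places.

tax = $36.98 per unit

Social marginal cost = private MC + MEC = 41.98 + 1.89x.
Set SMC = demand: 41.98 + 1.89x = 188.58 - 2.60x → x* = 32.6503.
The Pigouvian tax equals MEC at x*: 6.94 + 0.92×32.6503 = 36.9783.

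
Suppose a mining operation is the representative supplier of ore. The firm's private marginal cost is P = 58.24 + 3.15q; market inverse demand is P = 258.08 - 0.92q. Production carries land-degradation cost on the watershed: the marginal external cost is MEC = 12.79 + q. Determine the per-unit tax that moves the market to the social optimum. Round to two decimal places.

Social marginal cost = private MC + MEC = 71.03 + 4.15q.
Set SMC = demand: 71.03 + 4.15q = 258.08 - 0.92q → q* = 36.8935.
The Pigouvian tax equals MEC at q*: 12.79 + 1.00×36.8935 = 49.6835.

tax = 49.68 per unit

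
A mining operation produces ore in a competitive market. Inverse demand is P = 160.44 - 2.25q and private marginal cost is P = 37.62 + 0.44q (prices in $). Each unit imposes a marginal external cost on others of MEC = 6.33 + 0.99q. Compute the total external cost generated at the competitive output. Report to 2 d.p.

Market equilibrium (private): 37.62 + 0.44q = 160.44 - 2.25q → q_m = 45.6580.
Total external cost = ∫₀^{q_m} (6.33 + 0.99q) dq = 6.33×45.6580 + ½×0.99×45.6580² = 1320.9184.

$1320.92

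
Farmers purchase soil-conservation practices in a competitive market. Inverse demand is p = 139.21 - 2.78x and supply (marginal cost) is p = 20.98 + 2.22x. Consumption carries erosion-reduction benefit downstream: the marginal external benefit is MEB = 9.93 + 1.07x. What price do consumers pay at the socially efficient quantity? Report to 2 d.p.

Social marginal benefit = demand + MEB = 149.14 - 1.71x.
Set SMB = MC: 149.14 - 1.71x = 20.98 + 2.22x → x* = 32.6107.
Consumer price on the demand curve at x*: 139.21 − 2.78×32.6107 = 48.5523.

P = 48.55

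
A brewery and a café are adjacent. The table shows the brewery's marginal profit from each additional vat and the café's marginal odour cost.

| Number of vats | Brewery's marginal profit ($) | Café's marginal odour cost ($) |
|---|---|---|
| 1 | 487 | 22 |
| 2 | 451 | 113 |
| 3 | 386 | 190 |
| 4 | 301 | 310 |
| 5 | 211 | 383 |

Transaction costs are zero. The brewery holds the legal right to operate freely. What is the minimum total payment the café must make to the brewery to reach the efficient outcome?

Left alone the brewery would choose level 5 (marginal profit stays positive).
Efficient level: k* = 3 (marginal profit ≥ marginal odour cost through 3).
The café must at least cover the brewery's forgone profit from cutting 5→3: 301 + 211 = 512.

$512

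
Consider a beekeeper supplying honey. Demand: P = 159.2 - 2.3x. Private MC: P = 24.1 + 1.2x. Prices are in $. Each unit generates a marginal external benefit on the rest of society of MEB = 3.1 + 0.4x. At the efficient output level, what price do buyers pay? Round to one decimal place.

P = $56.7

Social marginal cost = private MC − MEB = 21.0 + 0.8x.
Set SMC = demand: 21.0 + 0.8x = 159.2 - 2.3x → x* = 44.5806.
Consumer price on the demand curve at x*: 159.2 − 2.3×44.5806 = 56.6646.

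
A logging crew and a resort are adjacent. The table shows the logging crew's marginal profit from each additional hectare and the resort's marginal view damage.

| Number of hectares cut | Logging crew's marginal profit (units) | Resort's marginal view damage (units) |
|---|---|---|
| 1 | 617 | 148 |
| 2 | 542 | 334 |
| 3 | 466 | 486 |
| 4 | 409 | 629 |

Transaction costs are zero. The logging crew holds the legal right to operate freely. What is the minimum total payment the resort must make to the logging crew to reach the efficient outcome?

875

Left alone the logging crew would choose level 4 (marginal profit stays positive).
Efficient level: k* = 2 (marginal profit ≥ marginal view damage through 2).
The resort must at least cover the logging crew's forgone profit from cutting 4→2: 466 + 409 = 875.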